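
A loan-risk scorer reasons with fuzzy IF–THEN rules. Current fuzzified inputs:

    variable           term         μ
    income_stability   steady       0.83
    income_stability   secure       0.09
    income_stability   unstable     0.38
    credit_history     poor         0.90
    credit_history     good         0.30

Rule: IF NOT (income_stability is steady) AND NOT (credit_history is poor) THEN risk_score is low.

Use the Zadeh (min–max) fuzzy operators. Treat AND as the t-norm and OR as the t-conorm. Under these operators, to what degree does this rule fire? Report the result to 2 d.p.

0.10

firing strength: ¬steady=1−0.83=0.17, ¬poor=1−0.90=0.10; AND[min(a, b)] → w = 0.10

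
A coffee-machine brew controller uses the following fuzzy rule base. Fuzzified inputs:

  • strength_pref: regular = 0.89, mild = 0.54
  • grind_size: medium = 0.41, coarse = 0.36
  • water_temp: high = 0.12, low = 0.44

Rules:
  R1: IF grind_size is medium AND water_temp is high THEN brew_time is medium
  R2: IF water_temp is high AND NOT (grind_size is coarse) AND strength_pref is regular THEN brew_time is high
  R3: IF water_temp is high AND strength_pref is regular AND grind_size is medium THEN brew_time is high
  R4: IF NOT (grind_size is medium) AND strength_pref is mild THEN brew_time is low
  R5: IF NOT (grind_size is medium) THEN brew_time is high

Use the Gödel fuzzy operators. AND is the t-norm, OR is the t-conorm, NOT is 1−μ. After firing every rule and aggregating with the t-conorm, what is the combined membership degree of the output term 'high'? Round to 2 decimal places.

0.59

R1: medium=0.41, high=0.12; AND[min(a, b)] → w = 0.12
R2: high=0.12, ¬coarse=1−0.36=0.64, regular=0.89; AND[min(a, b)] → w = 0.12
R3: high=0.12, regular=0.89, medium=0.41; AND[min(a, b)] → w = 0.12
R4: ¬medium=1−0.41=0.59, mild=0.54; AND[min(a, b)] → w = 0.54
R5: ¬medium=1−0.41=0.59 → w = 0.59
Rules with consequent 'high': {R2, R3, R5} → strengths 0.12, 0.12, 0.59
Aggregate via t-conorm [max(a, b)]: 0.59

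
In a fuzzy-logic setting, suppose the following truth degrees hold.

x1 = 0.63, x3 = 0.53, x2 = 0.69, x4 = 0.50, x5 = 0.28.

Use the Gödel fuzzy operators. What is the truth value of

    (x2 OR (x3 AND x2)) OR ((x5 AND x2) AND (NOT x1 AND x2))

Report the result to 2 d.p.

0.69

x3 AND x2 = min(a, b) on (0.53, 0.69) = 0.53
x2 OR (x3 AND x2) = max(a, b) on (0.69, 0.53) = 0.69
x5 AND x2 = min(a, b) on (0.28, 0.69) = 0.28
NOT x1 = 1 − 0.63 = 0.37
NOT x1 AND x2 = min(a, b) on (0.37, 0.69) = 0.37
(x5 AND x2) AND (NOT x1 AND x2) = min(a, b) on (0.28, 0.37) = 0.28
(x2 OR (x3 AND x2)) OR ((x5 AND x2) AND (NOT x1 AND x2)) = max(a, b) on (0.69, 0.28) = 0.69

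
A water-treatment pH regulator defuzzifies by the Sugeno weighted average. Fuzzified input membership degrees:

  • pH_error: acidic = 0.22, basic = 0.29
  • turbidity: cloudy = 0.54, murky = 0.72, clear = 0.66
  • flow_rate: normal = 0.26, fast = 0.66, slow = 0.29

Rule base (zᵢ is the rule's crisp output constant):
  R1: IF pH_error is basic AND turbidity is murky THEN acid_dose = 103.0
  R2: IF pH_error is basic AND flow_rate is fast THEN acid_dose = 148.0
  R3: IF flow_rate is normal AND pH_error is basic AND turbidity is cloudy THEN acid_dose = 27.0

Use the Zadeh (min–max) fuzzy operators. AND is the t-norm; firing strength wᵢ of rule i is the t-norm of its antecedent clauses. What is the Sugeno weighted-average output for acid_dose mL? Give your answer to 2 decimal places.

95.01

R1 (z=103.0): basic=0.29, murky=0.72; AND[min(a, b)] → w = 0.29
R2 (z=148.0): basic=0.29, fast=0.66; AND[min(a, b)] → w = 0.29
R3 (z=27.0): normal=0.26, basic=0.29, cloudy=0.54; AND[min(a, b)] → w = 0.26
Weighted average = (0.29·103.0 + 0.29·148.0 + 0.26·27.0) / (0.29 + 0.29 + 0.26)
  = 79.8100 / 0.8400 = 95.01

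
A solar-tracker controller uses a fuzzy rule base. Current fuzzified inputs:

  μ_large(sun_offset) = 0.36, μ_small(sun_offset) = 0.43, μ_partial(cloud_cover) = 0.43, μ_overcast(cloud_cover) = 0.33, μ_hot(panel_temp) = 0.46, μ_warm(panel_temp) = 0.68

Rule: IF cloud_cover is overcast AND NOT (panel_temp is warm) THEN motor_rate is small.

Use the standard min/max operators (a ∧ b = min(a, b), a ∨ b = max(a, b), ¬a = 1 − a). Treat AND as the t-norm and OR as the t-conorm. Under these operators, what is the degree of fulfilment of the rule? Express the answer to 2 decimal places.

0.32

firing strength: overcast=0.33, ¬warm=1−0.68=0.32; AND[min(a, b)] → w = 0.32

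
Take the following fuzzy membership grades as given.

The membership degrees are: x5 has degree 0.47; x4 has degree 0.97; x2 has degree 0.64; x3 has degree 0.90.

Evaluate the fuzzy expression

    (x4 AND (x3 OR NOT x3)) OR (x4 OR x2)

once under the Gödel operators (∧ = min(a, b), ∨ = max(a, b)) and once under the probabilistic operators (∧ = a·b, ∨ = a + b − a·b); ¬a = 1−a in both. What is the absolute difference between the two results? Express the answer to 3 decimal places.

0.029

Under Gödel:
  NOT x3 = 1 − 0.90 = 0.10
  x3 OR NOT x3 = max(a, b) on (0.90, 0.10) = 0.90
  x4 AND (x3 OR NOT x3) = min(a, b) on (0.97, 0.90) = 0.90
  x4 OR x2 = max(a, b) on (0.97, 0.64) = 0.97
  (x4 AND (x3 OR NOT x3)) OR (x4 OR x2) = max(a, b) on (0.90, 0.97) = 0.97
  → value = 0.9700
Under probabilistic:
  NOT x3 = 1 − 0.9000 = 0.1000
  x3 OR NOT x3 = a + b − a·b on (0.9000, 0.1000) = 0.9100
  x4 AND (x3 OR NOT x3) = a·b on (0.9700, 0.9100) = 0.8827
  x4 OR x2 = a + b − a·b on (0.9700, 0.6400) = 0.9892
  (x4 AND (x3 OR NOT x3)) OR (x4 OR x2) = a + b − a·b on (0.8827, 0.9892) = 0.9987
  → value = 0.9987
|0.9700 − 0.9987| = 0.029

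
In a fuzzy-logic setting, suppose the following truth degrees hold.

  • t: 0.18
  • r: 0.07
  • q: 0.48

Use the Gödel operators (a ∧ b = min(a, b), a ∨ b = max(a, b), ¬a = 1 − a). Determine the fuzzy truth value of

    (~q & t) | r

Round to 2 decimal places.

~q = 1 − 0.48 = 0.52
~q & t = min(a, b) on (0.52, 0.18) = 0.18
(~q & t) | r = max(a, b) on (0.18, 0.07) = 0.18

0.18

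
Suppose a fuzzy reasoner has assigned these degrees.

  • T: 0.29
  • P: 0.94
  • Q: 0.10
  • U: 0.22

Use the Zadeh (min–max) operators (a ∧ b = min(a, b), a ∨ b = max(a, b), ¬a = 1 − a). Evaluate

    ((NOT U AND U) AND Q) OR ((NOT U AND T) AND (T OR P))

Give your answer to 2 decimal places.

0.29

NOT U = 1 − 0.22 = 0.78
NOT U AND U = min(a, b) on (0.78, 0.22) = 0.22
(NOT U AND U) AND Q = min(a, b) on (0.22, 0.10) = 0.10
NOT U = 1 − 0.22 = 0.78
NOT U AND T = min(a, b) on (0.78, 0.29) = 0.29
T OR P = max(a, b) on (0.29, 0.94) = 0.94
(NOT U AND T) AND (T OR P) = min(a, b) on (0.29, 0.94) = 0.29
((NOT U AND U) AND Q) OR ((NOT U AND T) AND (T OR P)) = max(a, b) on (0.10, 0.29) = 0.29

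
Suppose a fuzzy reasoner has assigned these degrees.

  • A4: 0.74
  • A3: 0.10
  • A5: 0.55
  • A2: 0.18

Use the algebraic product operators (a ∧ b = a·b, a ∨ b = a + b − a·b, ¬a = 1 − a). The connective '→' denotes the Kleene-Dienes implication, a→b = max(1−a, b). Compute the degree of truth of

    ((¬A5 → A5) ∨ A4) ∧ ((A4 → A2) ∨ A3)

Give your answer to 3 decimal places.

0.295

¬A5 = 1 − 0.5500 = 0.4500
¬A5 → A5  [Kleene-Dienes: max(1−a, b)] with a=0.4500, b=0.5500 → 0.5500
(¬A5 → A5) ∨ A4 = a + b − a·b on (0.5500, 0.7400) = 0.8830
A4 → A2  [Kleene-Dienes: max(1−a, b)] with a=0.7400, b=0.1800 → 0.2600
(A4 → A2) ∨ A3 = a + b − a·b on (0.2600, 0.1000) = 0.3340
((¬A5 → A5) ∨ A4) ∧ ((A4 → A2) ∨ A3) = a·b on (0.8830, 0.3340) = 0.2949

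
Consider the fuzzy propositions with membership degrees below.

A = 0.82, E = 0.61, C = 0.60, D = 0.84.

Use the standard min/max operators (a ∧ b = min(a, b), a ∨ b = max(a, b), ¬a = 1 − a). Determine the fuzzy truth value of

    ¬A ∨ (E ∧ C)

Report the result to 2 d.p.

0.60

¬A = 1 − 0.82 = 0.18
E ∧ C = min(a, b) on (0.61, 0.60) = 0.60
¬A ∨ (E ∧ C) = max(a, b) on (0.18, 0.60) = 0.60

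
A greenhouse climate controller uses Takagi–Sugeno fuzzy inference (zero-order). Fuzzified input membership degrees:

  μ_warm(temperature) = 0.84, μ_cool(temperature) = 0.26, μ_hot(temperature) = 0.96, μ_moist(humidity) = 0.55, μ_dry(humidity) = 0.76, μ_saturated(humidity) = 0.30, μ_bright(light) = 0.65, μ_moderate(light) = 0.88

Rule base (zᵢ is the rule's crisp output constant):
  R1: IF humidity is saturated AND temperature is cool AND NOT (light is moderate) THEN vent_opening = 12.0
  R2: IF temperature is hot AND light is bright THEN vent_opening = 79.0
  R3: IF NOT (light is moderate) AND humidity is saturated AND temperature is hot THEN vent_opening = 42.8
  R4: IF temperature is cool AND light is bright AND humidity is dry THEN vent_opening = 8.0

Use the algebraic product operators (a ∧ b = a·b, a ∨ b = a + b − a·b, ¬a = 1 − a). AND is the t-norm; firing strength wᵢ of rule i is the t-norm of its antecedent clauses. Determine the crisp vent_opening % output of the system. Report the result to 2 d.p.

R1 (z=12.0): saturated=0.30, cool=0.26, ¬moderate=1−0.88=0.12; AND[a·b] → w = 0.0094
R2 (z=79.0): hot=0.96, bright=0.65; AND[a·b] → w = 0.6240
R3 (z=42.8): ¬moderate=1−0.88=0.12, saturated=0.30, hot=0.96; AND[a·b] → w = 0.0346
R4 (z=8.0): cool=0.26, bright=0.65, dry=0.76; AND[a·b] → w = 0.1284
Weighted average = (0.0094·12.0 + 0.6240·79.0 + 0.0346·42.8 + 0.1284·8.0) / (0.0094 + 0.6240 + 0.0346 + 0.1284)
  = 51.9150 / 0.7964 = 65.19

65.19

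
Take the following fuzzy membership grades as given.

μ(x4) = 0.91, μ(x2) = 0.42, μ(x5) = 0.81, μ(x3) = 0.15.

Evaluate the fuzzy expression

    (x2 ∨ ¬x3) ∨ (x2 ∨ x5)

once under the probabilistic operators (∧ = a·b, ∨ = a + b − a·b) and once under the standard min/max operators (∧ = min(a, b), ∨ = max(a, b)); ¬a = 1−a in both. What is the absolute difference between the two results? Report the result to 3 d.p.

Under probabilistic:
  ¬x3 = 1 − 0.1500 = 0.8500
  x2 ∨ ¬x3 = a + b − a·b on (0.4200, 0.8500) = 0.9130
  x2 ∨ x5 = a + b − a·b on (0.4200, 0.8100) = 0.8898
  (x2 ∨ ¬x3) ∨ (x2 ∨ x5) = a + b − a·b on (0.9130, 0.8898) = 0.9904
  → value = 0.9904
Under standard min/max:
  ¬x3 = 1 − 0.15 = 0.85
  x2 ∨ ¬x3 = max(a, b) on (0.42, 0.85) = 0.85
  x2 ∨ x5 = max(a, b) on (0.42, 0.81) = 0.81
  (x2 ∨ ¬x3) ∨ (x2 ∨ x5) = max(a, b) on (0.85, 0.81) = 0.85
  → value = 0.8500
|0.9904 − 0.8500| = 0.140

0.140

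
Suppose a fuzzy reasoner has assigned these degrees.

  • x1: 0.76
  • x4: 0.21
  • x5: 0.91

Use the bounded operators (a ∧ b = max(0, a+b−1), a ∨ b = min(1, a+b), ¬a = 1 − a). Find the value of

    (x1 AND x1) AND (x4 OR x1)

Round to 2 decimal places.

x1 AND x1 = max(0, a+b−1) on (0.76, 0.76) = 0.52
x4 OR x1 = min(1, a+b) on (0.21, 0.76) = 0.97
(x1 AND x1) AND (x4 OR x1) = max(0, a+b−1) on (0.52, 0.97) = 0.49

0.49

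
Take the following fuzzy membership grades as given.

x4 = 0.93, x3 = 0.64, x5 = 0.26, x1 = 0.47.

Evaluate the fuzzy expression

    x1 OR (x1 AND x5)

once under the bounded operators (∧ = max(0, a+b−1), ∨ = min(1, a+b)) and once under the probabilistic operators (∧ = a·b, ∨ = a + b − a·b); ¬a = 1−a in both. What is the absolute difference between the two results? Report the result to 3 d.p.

Under bounded:
  x1 AND x5 = max(0, a+b−1) on (0.47, 0.26) = 0.00
  x1 OR (x1 AND x5) = min(1, a+b) on (0.47, 0.00) = 0.47
  → value = 0.4700
Under probabilistic:
  x1 AND x5 = a·b on (0.4700, 0.2600) = 0.1222
  x1 OR (x1 AND x5) = a + b − a·b on (0.4700, 0.1222) = 0.5348
  → value = 0.5348
|0.4700 − 0.5348| = 0.065

0.065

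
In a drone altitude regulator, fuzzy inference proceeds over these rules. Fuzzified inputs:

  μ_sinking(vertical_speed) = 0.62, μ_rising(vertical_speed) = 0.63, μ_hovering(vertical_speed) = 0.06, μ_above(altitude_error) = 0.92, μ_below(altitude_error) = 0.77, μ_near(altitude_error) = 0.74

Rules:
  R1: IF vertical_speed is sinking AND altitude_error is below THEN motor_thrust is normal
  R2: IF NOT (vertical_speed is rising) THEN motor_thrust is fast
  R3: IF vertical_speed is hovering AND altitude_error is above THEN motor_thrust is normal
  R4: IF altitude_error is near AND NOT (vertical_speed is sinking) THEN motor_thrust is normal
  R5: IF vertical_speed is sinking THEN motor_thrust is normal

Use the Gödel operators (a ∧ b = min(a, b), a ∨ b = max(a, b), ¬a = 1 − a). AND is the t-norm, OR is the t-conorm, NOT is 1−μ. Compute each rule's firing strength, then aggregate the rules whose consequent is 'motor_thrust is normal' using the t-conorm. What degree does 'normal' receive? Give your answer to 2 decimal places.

0.62

R1: sinking=0.62, below=0.77; AND[min(a, b)] → w = 0.62
R2: ¬rising=1−0.63=0.37 → w = 0.37
R3: hovering=0.06, above=0.92; AND[min(a, b)] → w = 0.06
R4: near=0.74, ¬sinking=1−0.62=0.38; AND[min(a, b)] → w = 0.38
R5: sinking=0.62 → w = 0.62
Rules with consequent 'normal': {R1, R3, R4, R5} → strengths 0.62, 0.06, 0.38, 0.62
Aggregate via t-conorm [max(a, b)]: 0.62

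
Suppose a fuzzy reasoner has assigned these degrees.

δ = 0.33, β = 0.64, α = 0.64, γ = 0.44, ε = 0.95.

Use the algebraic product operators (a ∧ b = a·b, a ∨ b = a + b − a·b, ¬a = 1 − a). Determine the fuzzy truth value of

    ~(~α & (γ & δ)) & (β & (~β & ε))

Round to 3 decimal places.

~α = 1 − 0.6400 = 0.3600
γ & δ = a·b on (0.4400, 0.3300) = 0.1452
~α & (γ & δ) = a·b on (0.3600, 0.1452) = 0.0523
~(~α & (γ & δ)) = 1 − 0.0523 = 0.9477
~β = 1 − 0.6400 = 0.3600
~β & ε = a·b on (0.3600, 0.9500) = 0.3420
β & (~β & ε) = a·b on (0.6400, 0.3420) = 0.2189
~(~α & (γ & δ)) & (β & (~β & ε)) = a·b on (0.9477, 0.2189) = 0.2074

0.207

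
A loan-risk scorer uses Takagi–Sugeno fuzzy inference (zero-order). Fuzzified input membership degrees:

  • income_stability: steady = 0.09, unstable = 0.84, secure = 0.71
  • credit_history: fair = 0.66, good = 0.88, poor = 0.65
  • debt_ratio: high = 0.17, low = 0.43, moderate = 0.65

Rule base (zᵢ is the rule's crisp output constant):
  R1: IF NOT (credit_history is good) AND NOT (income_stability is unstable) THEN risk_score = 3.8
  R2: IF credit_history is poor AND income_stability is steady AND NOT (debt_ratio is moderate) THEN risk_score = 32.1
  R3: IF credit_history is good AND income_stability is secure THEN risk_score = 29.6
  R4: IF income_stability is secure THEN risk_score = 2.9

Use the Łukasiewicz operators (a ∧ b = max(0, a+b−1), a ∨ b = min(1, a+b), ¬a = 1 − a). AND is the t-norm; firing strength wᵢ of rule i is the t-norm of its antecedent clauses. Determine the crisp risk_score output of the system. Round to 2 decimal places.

R1 (z=3.8): ¬good=1−0.88=0.12, ¬unstable=1−0.84=0.16; AND[max(0, a+b−1)] → w = 0.00
R2 (z=32.1): poor=0.65, steady=0.09, ¬moderate=1−0.65=0.35; AND[max(0, a+b−1)] → w = 0.00
R3 (z=29.6): good=0.88, secure=0.71; AND[max(0, a+b−1)] → w = 0.59
R4 (z=2.9): secure=0.71 → w = 0.71
Weighted average = (0.00·3.8 + 0.00·32.1 + 0.59·29.6 + 0.71·2.9) / (0.00 + 0.00 + 0.59 + 0.71)
  = 19.5230 / 1.3000 = 15.02

15.02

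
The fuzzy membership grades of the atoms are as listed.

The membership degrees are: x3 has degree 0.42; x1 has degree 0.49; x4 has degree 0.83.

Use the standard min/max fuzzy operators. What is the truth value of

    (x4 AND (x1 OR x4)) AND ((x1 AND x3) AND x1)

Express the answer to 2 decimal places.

x1 OR x4 = max(a, b) on (0.49, 0.83) = 0.83
x4 AND (x1 OR x4) = min(a, b) on (0.83, 0.83) = 0.83
x1 AND x3 = min(a, b) on (0.49, 0.42) = 0.42
(x1 AND x3) AND x1 = min(a, b) on (0.42, 0.49) = 0.42
(x4 AND (x1 OR x4)) AND ((x1 AND x3) AND x1) = min(a, b) on (0.83, 0.42) = 0.42

0.42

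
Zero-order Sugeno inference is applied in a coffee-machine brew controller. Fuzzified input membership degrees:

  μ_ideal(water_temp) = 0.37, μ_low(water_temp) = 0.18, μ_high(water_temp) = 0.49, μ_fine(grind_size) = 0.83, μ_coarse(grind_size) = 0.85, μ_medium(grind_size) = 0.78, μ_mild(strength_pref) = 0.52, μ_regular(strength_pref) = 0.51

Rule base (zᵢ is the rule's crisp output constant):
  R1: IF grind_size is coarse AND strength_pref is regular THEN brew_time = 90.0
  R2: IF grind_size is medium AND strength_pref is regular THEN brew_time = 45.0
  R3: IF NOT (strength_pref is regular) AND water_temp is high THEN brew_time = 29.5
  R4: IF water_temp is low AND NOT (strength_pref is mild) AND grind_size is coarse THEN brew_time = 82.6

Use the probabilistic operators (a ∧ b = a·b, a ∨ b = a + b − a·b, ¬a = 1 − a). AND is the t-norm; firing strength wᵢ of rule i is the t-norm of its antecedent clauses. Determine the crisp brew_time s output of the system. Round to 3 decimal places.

61.201

R1 (z=90.0): coarse=0.85, regular=0.51; AND[a·b] → w = 0.4335
R2 (z=45.0): medium=0.78, regular=0.51; AND[a·b] → w = 0.3978
R3 (z=29.5): ¬regular=1−0.51=0.49, high=0.49; AND[a·b] → w = 0.2401
R4 (z=82.6): low=0.18, ¬mild=1−0.52=0.48, coarse=0.85; AND[a·b] → w = 0.0734
Weighted average = (0.4335·90.0 + 0.3978·45.0 + 0.2401·29.5 + 0.0734·82.6) / (0.4335 + 0.3978 + 0.2401 + 0.0734)
  = 70.0651 / 1.1448 = 61.201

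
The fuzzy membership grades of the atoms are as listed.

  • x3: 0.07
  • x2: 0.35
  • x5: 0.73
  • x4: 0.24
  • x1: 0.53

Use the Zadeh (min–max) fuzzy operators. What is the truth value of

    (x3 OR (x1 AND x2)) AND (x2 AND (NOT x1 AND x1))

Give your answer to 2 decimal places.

0.35

x1 AND x2 = min(a, b) on (0.53, 0.35) = 0.35
x3 OR (x1 AND x2) = max(a, b) on (0.07, 0.35) = 0.35
NOT x1 = 1 − 0.53 = 0.47
NOT x1 AND x1 = min(a, b) on (0.47, 0.53) = 0.47
x2 AND (NOT x1 AND x1) = min(a, b) on (0.35, 0.47) = 0.35
(x3 OR (x1 AND x2)) AND (x2 AND (NOT x1 AND x1)) = min(a, b) on (0.35, 0.35) = 0.35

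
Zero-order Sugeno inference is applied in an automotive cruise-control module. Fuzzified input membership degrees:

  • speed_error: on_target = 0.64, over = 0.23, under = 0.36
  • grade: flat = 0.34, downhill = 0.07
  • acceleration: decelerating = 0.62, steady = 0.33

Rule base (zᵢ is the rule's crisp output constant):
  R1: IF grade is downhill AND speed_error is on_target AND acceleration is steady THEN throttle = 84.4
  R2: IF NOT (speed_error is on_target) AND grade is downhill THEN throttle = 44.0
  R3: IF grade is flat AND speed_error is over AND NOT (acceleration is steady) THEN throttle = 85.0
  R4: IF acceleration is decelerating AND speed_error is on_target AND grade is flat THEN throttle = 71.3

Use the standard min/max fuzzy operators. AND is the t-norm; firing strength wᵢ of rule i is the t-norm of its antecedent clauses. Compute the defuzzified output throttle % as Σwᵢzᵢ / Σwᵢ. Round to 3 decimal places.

R1 (z=84.4): downhill=0.07, on_target=0.64, steady=0.33; AND[min(a, b)] → w = 0.07
R2 (z=44.0): ¬on_target=1−0.64=0.36, downhill=0.07; AND[min(a, b)] → w = 0.07
R3 (z=85.0): flat=0.34, over=0.23, ¬steady=1−0.33=0.67; AND[min(a, b)] → w = 0.23
R4 (z=71.3): decelerating=0.62, on_target=0.64, flat=0.34; AND[min(a, b)] → w = 0.34
Weighted average = (0.07·84.4 + 0.07·44.0 + 0.23·85.0 + 0.34·71.3) / (0.07 + 0.07 + 0.23 + 0.34)
  = 52.7800 / 0.7100 = 74.338

74.338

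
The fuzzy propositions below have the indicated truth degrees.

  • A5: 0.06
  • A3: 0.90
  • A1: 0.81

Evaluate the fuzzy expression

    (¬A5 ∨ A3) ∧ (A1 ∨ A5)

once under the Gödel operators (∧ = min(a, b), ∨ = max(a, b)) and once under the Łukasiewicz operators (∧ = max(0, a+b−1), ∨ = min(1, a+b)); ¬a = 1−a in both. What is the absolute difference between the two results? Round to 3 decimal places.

0.060

Under Gödel:
  ¬A5 = 1 − 0.06 = 0.94
  ¬A5 ∨ A3 = max(a, b) on (0.94, 0.90) = 0.94
  A1 ∨ A5 = max(a, b) on (0.81, 0.06) = 0.81
  (¬A5 ∨ A3) ∧ (A1 ∨ A5) = min(a, b) on (0.94, 0.81) = 0.81
  → value = 0.8100
Under Łukasiewicz:
  ¬A5 = 1 − 0.06 = 0.94
  ¬A5 ∨ A3 = min(1, a+b) on (0.94, 0.90) = 1.00
  A1 ∨ A5 = min(1, a+b) on (0.81, 0.06) = 0.87
  (¬A5 ∨ A3) ∧ (A1 ∨ A5) = max(0, a+b−1) on (1.00, 0.87) = 0.87
  → value = 0.8700
|0.8100 − 0.8700| = 0.060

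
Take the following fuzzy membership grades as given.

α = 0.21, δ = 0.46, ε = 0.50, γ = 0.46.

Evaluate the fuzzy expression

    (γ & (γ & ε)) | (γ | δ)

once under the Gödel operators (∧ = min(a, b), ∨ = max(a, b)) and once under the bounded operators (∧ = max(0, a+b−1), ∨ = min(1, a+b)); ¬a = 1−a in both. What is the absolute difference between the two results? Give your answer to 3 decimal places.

0.460

Under Gödel:
  γ & ε = min(a, b) on (0.46, 0.50) = 0.46
  γ & (γ & ε) = min(a, b) on (0.46, 0.46) = 0.46
  γ | δ = max(a, b) on (0.46, 0.46) = 0.46
  (γ & (γ & ε)) | (γ | δ) = max(a, b) on (0.46, 0.46) = 0.46
  → value = 0.4600
Under bounded:
  γ & ε = max(0, a+b−1) on (0.46, 0.50) = 0.00
  γ & (γ & ε) = max(0, a+b−1) on (0.46, 0.00) = 0.00
  γ | δ = min(1, a+b) on (0.46, 0.46) = 0.92
  (γ & (γ & ε)) | (γ | δ) = min(1, a+b) on (0.00, 0.92) = 0.92
  → value = 0.9200
|0.4600 − 0.9200| = 0.460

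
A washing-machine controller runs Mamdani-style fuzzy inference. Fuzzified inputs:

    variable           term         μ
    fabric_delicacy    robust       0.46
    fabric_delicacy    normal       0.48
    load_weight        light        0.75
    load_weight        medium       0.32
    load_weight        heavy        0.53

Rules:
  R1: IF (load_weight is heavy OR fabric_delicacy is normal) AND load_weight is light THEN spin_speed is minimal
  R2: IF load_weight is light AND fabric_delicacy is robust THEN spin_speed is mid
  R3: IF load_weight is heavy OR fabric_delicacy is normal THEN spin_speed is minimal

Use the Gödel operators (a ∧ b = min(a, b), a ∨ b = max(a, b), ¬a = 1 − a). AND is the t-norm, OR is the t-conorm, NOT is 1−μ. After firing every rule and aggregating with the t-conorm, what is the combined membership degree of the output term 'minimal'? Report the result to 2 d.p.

0.53

R1: (heavy=0.53 OR normal=0.48) = 0.53; AND[min(a, b)] with light=0.75 → w = 0.53
R2: light=0.75, robust=0.46; AND[min(a, b)] → w = 0.46
R3: heavy=0.53, normal=0.48; OR[max(a, b)] → w = 0.53
Rules with consequent 'minimal': {R1, R3} → strengths 0.53, 0.53
Aggregate via t-conorm [max(a, b)]: 0.53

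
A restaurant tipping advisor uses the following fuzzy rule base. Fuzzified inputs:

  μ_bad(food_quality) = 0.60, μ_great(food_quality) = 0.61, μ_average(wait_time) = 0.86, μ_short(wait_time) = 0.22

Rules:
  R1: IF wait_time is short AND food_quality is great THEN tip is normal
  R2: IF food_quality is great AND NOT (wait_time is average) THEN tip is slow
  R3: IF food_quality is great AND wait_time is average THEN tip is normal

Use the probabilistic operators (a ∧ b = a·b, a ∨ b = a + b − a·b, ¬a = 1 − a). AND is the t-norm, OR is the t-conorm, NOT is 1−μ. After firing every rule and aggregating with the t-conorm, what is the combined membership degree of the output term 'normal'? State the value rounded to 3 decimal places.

R1: short=0.22, great=0.61; AND[a·b] → w = 0.1342
R2: great=0.61, ¬average=1−0.86=0.14; AND[a·b] → w = 0.0854
R3: great=0.61, average=0.86; AND[a·b] → w = 0.5246
Rules with consequent 'normal': {R1, R3} → strengths 0.1342, 0.5246
Aggregate via t-conorm [a + b − a·b]: 0.5884

0.588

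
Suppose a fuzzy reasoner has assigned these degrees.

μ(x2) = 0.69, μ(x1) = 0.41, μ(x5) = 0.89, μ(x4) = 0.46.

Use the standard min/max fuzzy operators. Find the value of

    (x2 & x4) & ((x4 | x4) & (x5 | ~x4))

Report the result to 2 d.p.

x2 & x4 = min(a, b) on (0.69, 0.46) = 0.46
x4 | x4 = max(a, b) on (0.46, 0.46) = 0.46
~x4 = 1 − 0.46 = 0.54
x5 | ~x4 = max(a, b) on (0.89, 0.54) = 0.89
(x4 | x4) & (x5 | ~x4) = min(a, b) on (0.46, 0.89) = 0.46
(x2 & x4) & ((x4 | x4) & (x5 | ~x4)) = min(a, b) on (0.46, 0.46) = 0.46

0.46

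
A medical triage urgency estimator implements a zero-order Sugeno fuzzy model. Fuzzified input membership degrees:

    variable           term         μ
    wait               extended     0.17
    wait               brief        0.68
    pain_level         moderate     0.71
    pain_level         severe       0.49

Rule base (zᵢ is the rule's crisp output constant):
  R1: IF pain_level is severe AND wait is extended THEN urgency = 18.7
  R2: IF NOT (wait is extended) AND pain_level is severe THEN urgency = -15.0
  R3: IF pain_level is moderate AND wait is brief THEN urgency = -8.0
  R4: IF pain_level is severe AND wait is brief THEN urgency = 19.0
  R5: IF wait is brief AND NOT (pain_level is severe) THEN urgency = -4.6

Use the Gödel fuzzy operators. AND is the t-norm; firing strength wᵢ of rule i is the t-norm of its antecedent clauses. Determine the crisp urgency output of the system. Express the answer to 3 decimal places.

-1.131

R1 (z=18.7): severe=0.49, extended=0.17; AND[min(a, b)] → w = 0.17
R2 (z=-15.0): ¬extended=1−0.17=0.83, severe=0.49; AND[min(a, b)] → w = 0.49
R3 (z=-8.0): moderate=0.71, brief=0.68; AND[min(a, b)] → w = 0.68
R4 (z=19.0): severe=0.49, brief=0.68; AND[min(a, b)] → w = 0.49
R5 (z=-4.6): brief=0.68, ¬severe=1−0.49=0.51; AND[min(a, b)] → w = 0.51
Weighted average = (0.17·18.7 + 0.49·-15.0 + 0.68·-8.0 + 0.49·19.0 + 0.51·-4.6) / (0.17 + 0.49 + 0.68 + 0.49 + 0.51)
  = -2.6470 / 2.3400 = -1.131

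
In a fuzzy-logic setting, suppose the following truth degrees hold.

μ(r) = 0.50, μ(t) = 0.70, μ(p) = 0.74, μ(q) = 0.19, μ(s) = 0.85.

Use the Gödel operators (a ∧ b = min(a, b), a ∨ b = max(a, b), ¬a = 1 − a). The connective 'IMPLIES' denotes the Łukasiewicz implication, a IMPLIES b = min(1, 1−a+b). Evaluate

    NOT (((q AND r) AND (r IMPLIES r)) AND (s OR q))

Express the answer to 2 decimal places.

0.81

q AND r = min(a, b) on (0.19, 0.50) = 0.19
r IMPLIES r  [Łukasiewicz: min(1, 1−a+b)] with a=0.50, b=0.50 → 1.00
(q AND r) AND (r IMPLIES r) = min(a, b) on (0.19, 1.00) = 0.19
s OR q = max(a, b) on (0.85, 0.19) = 0.85
((q AND r) AND (r IMPLIES r)) AND (s OR q) = min(a, b) on (0.19, 0.85) = 0.19
NOT (((q AND r) AND (r IMPLIES r)) AND (s OR q)) = 1 − 0.19 = 0.81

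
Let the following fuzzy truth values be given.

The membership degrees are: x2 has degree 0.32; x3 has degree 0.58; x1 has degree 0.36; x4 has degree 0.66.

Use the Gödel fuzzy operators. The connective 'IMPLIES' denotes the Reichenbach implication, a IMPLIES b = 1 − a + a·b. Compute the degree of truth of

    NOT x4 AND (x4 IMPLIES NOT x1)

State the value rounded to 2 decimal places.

NOT x4 = 1 − 0.66 = 0.34
NOT x1 = 1 − 0.36 = 0.64
x4 IMPLIES NOT x1  [Reichenbach: 1 − a + a·b] with a=0.66, b=0.64 → 0.76
NOT x4 AND (x4 IMPLIES NOT x1) = min(a, b) on (0.34, 0.76) = 0.34

0.34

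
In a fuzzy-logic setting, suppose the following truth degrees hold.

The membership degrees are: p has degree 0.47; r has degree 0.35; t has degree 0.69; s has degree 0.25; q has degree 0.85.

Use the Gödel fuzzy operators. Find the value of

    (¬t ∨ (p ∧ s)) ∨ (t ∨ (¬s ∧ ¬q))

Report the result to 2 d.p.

¬t = 1 − 0.69 = 0.31
p ∧ s = min(a, b) on (0.47, 0.25) = 0.25
¬t ∨ (p ∧ s) = max(a, b) on (0.31, 0.25) = 0.31
¬s = 1 − 0.25 = 0.75
¬q = 1 − 0.85 = 0.15
¬s ∧ ¬q = min(a, b) on (0.75, 0.15) = 0.15
t ∨ (¬s ∧ ¬q) = max(a, b) on (0.69, 0.15) = 0.69
(¬t ∨ (p ∧ s)) ∨ (t ∨ (¬s ∧ ¬q)) = max(a, b) on (0.31, 0.69) = 0.69

0.69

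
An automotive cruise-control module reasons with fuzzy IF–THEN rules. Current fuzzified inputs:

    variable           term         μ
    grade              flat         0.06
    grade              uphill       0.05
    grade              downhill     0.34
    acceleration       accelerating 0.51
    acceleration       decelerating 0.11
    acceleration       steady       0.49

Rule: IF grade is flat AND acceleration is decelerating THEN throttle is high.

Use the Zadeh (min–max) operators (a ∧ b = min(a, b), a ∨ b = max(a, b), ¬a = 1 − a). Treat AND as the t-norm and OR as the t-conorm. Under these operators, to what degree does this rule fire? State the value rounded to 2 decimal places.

0.06

firing strength: flat=0.06, decelerating=0.11; AND[min(a, b)] → w = 0.06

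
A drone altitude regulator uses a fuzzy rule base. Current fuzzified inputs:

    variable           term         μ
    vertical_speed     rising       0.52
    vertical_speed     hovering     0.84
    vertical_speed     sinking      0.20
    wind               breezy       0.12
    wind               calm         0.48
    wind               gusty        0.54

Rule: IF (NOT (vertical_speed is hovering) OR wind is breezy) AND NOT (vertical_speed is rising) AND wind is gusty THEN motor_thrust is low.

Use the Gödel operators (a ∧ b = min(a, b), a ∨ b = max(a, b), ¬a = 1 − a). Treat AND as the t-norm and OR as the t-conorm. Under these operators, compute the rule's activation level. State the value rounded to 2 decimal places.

0.16

firing strength: (¬hovering=1−0.84=0.16 OR breezy=0.12) = 0.16; AND[min(a, b)] with ¬rising=1−0.52=0.48, gusty=0.54 → w = 0.16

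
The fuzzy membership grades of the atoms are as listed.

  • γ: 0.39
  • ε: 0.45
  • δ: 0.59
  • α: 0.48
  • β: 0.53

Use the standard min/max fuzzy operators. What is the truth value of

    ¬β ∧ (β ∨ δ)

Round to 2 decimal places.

0.47

¬β = 1 − 0.53 = 0.47
β ∨ δ = max(a, b) on (0.53, 0.59) = 0.59
¬β ∧ (β ∨ δ) = min(a, b) on (0.47, 0.59) = 0.47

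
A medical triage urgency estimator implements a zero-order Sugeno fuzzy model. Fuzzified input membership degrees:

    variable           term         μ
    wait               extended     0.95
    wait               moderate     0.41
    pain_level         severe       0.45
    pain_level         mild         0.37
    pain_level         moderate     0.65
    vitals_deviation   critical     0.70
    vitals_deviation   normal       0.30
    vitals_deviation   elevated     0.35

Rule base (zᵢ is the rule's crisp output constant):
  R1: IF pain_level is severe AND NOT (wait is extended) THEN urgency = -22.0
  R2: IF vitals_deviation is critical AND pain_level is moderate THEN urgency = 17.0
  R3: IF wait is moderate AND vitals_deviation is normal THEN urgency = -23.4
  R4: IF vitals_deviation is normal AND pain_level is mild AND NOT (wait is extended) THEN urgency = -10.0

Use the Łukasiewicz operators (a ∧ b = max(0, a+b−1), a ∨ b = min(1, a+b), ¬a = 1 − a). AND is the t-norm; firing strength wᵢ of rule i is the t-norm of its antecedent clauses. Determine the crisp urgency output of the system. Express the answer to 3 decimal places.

17.000

R1 (z=-22.0): severe=0.45, ¬extended=1−0.95=0.05; AND[max(0, a+b−1)] → w = 0.00
R2 (z=17.0): critical=0.70, moderate=0.65; AND[max(0, a+b−1)] → w = 0.35
R3 (z=-23.4): moderate=0.41, normal=0.30; AND[max(0, a+b−1)] → w = 0.00
R4 (z=-10.0): normal=0.30, mild=0.37, ¬extended=1−0.95=0.05; AND[max(0, a+b−1)] → w = 0.00
Weighted average = (0.00·-22.0 + 0.35·17.0 + 0.00·-23.4 + 0.00·-10.0) / (0.00 + 0.35 + 0.00 + 0.00)
  = 5.9500 / 0.3500 = 17.000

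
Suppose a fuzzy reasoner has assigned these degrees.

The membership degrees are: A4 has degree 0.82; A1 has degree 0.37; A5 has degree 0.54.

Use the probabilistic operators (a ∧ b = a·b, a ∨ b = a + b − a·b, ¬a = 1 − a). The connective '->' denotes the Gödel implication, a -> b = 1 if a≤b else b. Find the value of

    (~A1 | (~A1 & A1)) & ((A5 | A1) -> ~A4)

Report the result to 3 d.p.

~A1 = 1 − 0.3700 = 0.6300
~A1 = 1 − 0.3700 = 0.6300
~A1 & A1 = a·b on (0.6300, 0.3700) = 0.2331
~A1 | (~A1 & A1) = a + b − a·b on (0.6300, 0.2331) = 0.7162
A5 | A1 = a + b − a·b on (0.5400, 0.3700) = 0.7102
~A4 = 1 − 0.8200 = 0.1800
(A5 | A1) -> ~A4  [Gödel: 1 if a≤b else b] with a=0.7102, b=0.1800 → 0.1800
(~A1 | (~A1 & A1)) & ((A5 | A1) -> ~A4) = a·b on (0.7162, 0.1800) = 0.1289

0.129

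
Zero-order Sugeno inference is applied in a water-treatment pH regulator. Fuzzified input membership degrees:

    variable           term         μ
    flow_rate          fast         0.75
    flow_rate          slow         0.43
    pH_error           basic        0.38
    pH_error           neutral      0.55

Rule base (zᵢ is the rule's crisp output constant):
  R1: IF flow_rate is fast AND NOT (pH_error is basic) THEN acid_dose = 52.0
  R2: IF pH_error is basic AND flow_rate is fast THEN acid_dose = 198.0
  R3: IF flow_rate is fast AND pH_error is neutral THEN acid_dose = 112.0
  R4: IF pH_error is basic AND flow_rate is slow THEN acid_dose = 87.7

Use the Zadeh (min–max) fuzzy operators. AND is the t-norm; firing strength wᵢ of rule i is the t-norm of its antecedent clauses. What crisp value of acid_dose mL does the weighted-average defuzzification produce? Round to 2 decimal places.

104.87

R1 (z=52.0): fast=0.75, ¬basic=1−0.38=0.62; AND[min(a, b)] → w = 0.62
R2 (z=198.0): basic=0.38, fast=0.75; AND[min(a, b)] → w = 0.38
R3 (z=112.0): fast=0.75, neutral=0.55; AND[min(a, b)] → w = 0.55
R4 (z=87.7): basic=0.38, slow=0.43; AND[min(a, b)] → w = 0.38
Weighted average = (0.62·52.0 + 0.38·198.0 + 0.55·112.0 + 0.38·87.7) / (0.62 + 0.38 + 0.55 + 0.38)
  = 202.4060 / 1.9300 = 104.87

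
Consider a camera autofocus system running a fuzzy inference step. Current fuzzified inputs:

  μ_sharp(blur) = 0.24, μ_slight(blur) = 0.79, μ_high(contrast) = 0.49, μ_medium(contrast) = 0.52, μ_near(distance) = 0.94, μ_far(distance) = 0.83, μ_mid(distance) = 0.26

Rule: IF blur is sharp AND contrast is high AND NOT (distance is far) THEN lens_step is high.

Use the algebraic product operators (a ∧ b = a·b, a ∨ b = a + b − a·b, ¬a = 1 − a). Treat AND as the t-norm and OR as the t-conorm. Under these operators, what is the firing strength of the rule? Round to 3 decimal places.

0.020

firing strength: sharp=0.24, high=0.49, ¬far=1−0.83=0.17; AND[a·b] → w = 0.0200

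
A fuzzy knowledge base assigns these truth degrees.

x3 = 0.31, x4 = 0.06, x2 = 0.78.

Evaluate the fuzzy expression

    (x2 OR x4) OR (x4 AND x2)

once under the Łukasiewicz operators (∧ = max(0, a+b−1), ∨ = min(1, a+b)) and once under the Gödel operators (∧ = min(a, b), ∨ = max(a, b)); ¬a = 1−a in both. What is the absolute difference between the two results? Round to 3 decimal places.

Under Łukasiewicz:
  x2 OR x4 = min(1, a+b) on (0.78, 0.06) = 0.84
  x4 AND x2 = max(0, a+b−1) on (0.06, 0.78) = 0.00
  (x2 OR x4) OR (x4 AND x2) = min(1, a+b) on (0.84, 0.00) = 0.84
  → value = 0.8400
Under Gödel:
  x2 OR x4 = max(a, b) on (0.78, 0.06) = 0.78
  x4 AND x2 = min(a, b) on (0.06, 0.78) = 0.06
  (x2 OR x4) OR (x4 AND x2) = max(a, b) on (0.78, 0.06) = 0.78
  → value = 0.7800
|0.8400 − 0.7800| = 0.060

0.060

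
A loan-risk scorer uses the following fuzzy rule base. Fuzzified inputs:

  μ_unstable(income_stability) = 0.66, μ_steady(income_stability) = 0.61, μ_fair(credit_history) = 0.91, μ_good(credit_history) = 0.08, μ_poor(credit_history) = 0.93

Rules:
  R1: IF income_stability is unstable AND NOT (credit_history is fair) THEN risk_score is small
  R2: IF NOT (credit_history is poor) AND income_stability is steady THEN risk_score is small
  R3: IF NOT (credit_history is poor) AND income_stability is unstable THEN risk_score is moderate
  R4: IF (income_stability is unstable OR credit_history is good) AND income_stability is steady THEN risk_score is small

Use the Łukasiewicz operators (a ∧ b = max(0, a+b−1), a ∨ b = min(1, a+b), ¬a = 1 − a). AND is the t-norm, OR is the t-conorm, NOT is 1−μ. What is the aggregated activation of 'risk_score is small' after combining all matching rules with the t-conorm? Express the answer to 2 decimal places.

R1: unstable=0.66, ¬fair=1−0.91=0.09; AND[max(0, a+b−1)] → w = 0.00
R2: ¬poor=1−0.93=0.07, steady=0.61; AND[max(0, a+b−1)] → w = 0.00
R3: ¬poor=1−0.93=0.07, unstable=0.66; AND[max(0, a+b−1)] → w = 0.00
R4: (unstable=0.66 OR good=0.08) = 0.74; AND[max(0, a+b−1)] with steady=0.61 → w = 0.35
Rules with consequent 'small': {R1, R2, R4} → strengths 0.00, 0.00, 0.35
Aggregate via t-conorm [min(1, a+b)]: 0.35

0.35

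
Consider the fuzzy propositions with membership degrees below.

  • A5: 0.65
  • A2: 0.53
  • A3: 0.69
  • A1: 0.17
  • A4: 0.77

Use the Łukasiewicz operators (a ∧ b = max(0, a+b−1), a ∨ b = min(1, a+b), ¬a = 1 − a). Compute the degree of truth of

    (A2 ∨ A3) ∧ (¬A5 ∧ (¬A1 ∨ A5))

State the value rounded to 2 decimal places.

0.35

A2 ∨ A3 = min(1, a+b) on (0.53, 0.69) = 1.00
¬A5 = 1 − 0.65 = 0.35
¬A1 = 1 − 0.17 = 0.83
¬A1 ∨ A5 = min(1, a+b) on (0.83, 0.65) = 1.00
¬A5 ∧ (¬A1 ∨ A5) = max(0, a+b−1) on (0.35, 1.00) = 0.35
(A2 ∨ A3) ∧ (¬A5 ∧ (¬A1 ∨ A5)) = max(0, a+b−1) on (1.00, 0.35) = 0.35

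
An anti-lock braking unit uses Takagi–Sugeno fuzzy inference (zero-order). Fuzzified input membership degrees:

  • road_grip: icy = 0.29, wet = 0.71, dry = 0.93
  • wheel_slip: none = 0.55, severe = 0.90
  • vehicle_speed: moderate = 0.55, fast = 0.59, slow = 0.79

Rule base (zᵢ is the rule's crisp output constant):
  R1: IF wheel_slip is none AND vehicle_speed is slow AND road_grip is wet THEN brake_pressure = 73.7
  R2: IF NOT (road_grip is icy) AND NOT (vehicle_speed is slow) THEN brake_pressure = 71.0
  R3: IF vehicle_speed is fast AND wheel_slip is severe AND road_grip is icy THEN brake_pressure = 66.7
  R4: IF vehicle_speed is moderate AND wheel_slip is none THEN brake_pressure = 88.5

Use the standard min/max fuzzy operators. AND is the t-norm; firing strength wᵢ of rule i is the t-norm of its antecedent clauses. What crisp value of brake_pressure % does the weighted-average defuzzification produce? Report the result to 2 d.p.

77.16

R1 (z=73.7): none=0.55, slow=0.79, wet=0.71; AND[min(a, b)] → w = 0.55
R2 (z=71.0): ¬icy=1−0.29=0.71, ¬slow=1−0.79=0.21; AND[min(a, b)] → w = 0.21
R3 (z=66.7): fast=0.59, severe=0.90, icy=0.29; AND[min(a, b)] → w = 0.29
R4 (z=88.5): moderate=0.55, none=0.55; AND[min(a, b)] → w = 0.55
Weighted average = (0.55·73.7 + 0.21·71.0 + 0.29·66.7 + 0.55·88.5) / (0.55 + 0.21 + 0.29 + 0.55)
  = 123.4630 / 1.6000 = 77.16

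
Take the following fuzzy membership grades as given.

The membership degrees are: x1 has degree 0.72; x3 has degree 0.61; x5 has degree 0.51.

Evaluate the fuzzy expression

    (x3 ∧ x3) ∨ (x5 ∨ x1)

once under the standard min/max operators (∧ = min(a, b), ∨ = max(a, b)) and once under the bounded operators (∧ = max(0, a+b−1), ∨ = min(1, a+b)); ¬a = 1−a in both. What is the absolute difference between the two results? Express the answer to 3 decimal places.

Under standard min/max:
  x3 ∧ x3 = min(a, b) on (0.61, 0.61) = 0.61
  x5 ∨ x1 = max(a, b) on (0.51, 0.72) = 0.72
  (x3 ∧ x3) ∨ (x5 ∨ x1) = max(a, b) on (0.61, 0.72) = 0.72
  → value = 0.7200
Under bounded:
  x3 ∧ x3 = max(0, a+b−1) on (0.61, 0.61) = 0.22
  x5 ∨ x1 = min(1, a+b) on (0.51, 0.72) = 1.00
  (x3 ∧ x3) ∨ (x5 ∨ x1) = min(1, a+b) on (0.22, 1.00) = 1.00
  → value = 1.0000
|0.7200 − 1.0000| = 0.280

0.280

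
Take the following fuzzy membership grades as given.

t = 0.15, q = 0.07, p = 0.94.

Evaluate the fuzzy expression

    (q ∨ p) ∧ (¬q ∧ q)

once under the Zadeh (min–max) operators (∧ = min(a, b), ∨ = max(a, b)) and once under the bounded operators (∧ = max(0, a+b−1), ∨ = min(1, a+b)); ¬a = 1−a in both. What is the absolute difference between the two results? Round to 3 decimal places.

Under Zadeh (min–max):
  q ∨ p = max(a, b) on (0.07, 0.94) = 0.94
  ¬q = 1 − 0.07 = 0.93
  ¬q ∧ q = min(a, b) on (0.93, 0.07) = 0.07
  (q ∨ p) ∧ (¬q ∧ q) = min(a, b) on (0.94, 0.07) = 0.07
  → value = 0.0700
Under bounded:
  q ∨ p = min(1, a+b) on (0.07, 0.94) = 1.00
  ¬q = 1 − 0.07 = 0.93
  ¬q ∧ q = max(0, a+b−1) on (0.93, 0.07) = 0.00
  (q ∨ p) ∧ (¬q ∧ q) = max(0, a+b−1) on (1.00, 0.00) = 0.00
  → value = 0.0000
|0.0700 − 0.0000| = 0.070

0.070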